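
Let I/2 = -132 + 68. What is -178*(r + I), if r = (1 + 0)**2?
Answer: 22606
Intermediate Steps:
I = -128 (I = 2*(-132 + 68) = 2*(-64) = -128)
r = 1 (r = 1**2 = 1)
-178*(r + I) = -178*(1 - 128) = -178*(-127) = 22606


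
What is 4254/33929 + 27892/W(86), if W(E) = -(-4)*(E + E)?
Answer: 237318605/5835788 ≈ 40.666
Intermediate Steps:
W(E) = 8*E (W(E) = -(-4)*2*E = -(-8)*E = 8*E)
4254/33929 + 27892/W(86) = 4254/33929 + 27892/((8*86)) = 4254*(1/33929) + 27892/688 = 4254/33929 + 27892*(1/688) = 4254/33929 + 6973/172 = 237318605/5835788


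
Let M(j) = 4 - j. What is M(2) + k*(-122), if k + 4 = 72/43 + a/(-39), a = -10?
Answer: 426694/1677 ≈ 254.44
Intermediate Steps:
k = -3470/1677 (k = -4 + (72/43 - 10/(-39)) = -4 + (72*(1/43) - 10*(-1/39)) = -4 + (72/43 + 10/39) = -4 + 3238/1677 = -3470/1677 ≈ -2.0692)
M(2) + k*(-122) = (4 - 1*2) - 3470/1677*(-122) = (4 - 2) + 423340/1677 = 2 + 423340/1677 = 426694/1677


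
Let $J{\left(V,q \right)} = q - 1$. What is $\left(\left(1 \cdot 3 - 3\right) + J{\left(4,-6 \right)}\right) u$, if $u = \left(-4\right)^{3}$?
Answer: $448$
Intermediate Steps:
$J{\left(V,q \right)} = -1 + q$
$u = -64$
$\left(\left(1 \cdot 3 - 3\right) + J{\left(4,-6 \right)}\right) u = \left(\left(1 \cdot 3 - 3\right) - 7\right) \left(-64\right) = \left(\left(3 - 3\right) - 7\right) \left(-64\right) = \left(0 - 7\right) \left(-64\right) = \left(-7\right) \left(-64\right) = 448$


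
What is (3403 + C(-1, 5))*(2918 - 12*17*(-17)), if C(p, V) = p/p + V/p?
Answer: 21706014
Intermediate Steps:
C(p, V) = 1 + V/p
(3403 + C(-1, 5))*(2918 - 12*17*(-17)) = (3403 + (5 - 1)/(-1))*(2918 - 12*17*(-17)) = (3403 - 1*4)*(2918 - 204*(-17)) = (3403 - 4)*(2918 + 3468) = 3399*6386 = 21706014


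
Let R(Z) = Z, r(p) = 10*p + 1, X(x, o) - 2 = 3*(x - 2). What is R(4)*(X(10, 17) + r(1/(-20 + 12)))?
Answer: 103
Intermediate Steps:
X(x, o) = -4 + 3*x (X(x, o) = 2 + 3*(x - 2) = 2 + 3*(-2 + x) = 2 + (-6 + 3*x) = -4 + 3*x)
r(p) = 1 + 10*p
R(4)*(X(10, 17) + r(1/(-20 + 12))) = 4*((-4 + 3*10) + (1 + 10/(-20 + 12))) = 4*((-4 + 30) + (1 + 10/(-8))) = 4*(26 + (1 + 10*(-⅛))) = 4*(26 + (1 - 5/4)) = 4*(26 - ¼) = 4*(103/4) = 103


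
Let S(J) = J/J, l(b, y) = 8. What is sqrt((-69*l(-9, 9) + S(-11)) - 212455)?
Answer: I*sqrt(213006) ≈ 461.53*I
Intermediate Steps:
S(J) = 1
sqrt((-69*l(-9, 9) + S(-11)) - 212455) = sqrt((-69*8 + 1) - 212455) = sqrt((-552 + 1) - 212455) = sqrt(-551 - 212455) = sqrt(-213006) = I*sqrt(213006)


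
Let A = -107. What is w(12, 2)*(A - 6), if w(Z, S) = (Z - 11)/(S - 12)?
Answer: 113/10 ≈ 11.300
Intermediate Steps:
w(Z, S) = (-11 + Z)/(-12 + S)
w(12, 2)*(A - 6) = ((-11 + 12)/(-12 + 2))*(-107 - 6) = (1/(-10))*(-113) = -⅒*1*(-113) = -⅒*(-113) = 113/10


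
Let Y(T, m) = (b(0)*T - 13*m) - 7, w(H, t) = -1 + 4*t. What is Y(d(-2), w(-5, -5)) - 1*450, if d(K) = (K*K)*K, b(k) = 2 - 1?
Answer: -192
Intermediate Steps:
b(k) = 1
d(K) = K³ (d(K) = K²*K = K³)
Y(T, m) = -7 + T - 13*m (Y(T, m) = (1*T - 13*m) - 7 = (T - 13*m) - 7 = -7 + T - 13*m)
Y(d(-2), w(-5, -5)) - 1*450 = (-7 + (-2)³ - 13*(-1 + 4*(-5))) - 1*450 = (-7 - 8 - 13*(-1 - 20)) - 450 = (-7 - 8 - 13*(-21)) - 450 = (-7 - 8 + 273) - 450 = 258 - 450 = -192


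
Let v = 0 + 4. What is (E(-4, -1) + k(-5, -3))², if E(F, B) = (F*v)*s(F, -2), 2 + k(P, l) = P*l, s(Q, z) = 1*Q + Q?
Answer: 19881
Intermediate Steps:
s(Q, z) = 2*Q (s(Q, z) = Q + Q = 2*Q)
v = 4
k(P, l) = -2 + P*l
E(F, B) = 8*F² (E(F, B) = (F*4)*(2*F) = (4*F)*(2*F) = 8*F²)
(E(-4, -1) + k(-5, -3))² = (8*(-4)² + (-2 - 5*(-3)))² = (8*16 + (-2 + 15))² = (128 + 13)² = 141² = 19881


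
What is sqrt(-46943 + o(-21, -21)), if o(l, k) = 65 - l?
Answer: I*sqrt(46857) ≈ 216.46*I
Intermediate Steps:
sqrt(-46943 + o(-21, -21)) = sqrt(-46943 + (65 - 1*(-21))) = sqrt(-46943 + (65 + 21)) = sqrt(-46943 + 86) = sqrt(-46857) = I*sqrt(46857)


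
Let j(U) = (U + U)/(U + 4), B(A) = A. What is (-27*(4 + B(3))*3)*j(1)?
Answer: -1134/5 ≈ -226.80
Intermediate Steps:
j(U) = 2*U/(4 + U) (j(U) = (2*U)/(4 + U) = 2*U/(4 + U))
(-27*(4 + B(3))*3)*j(1) = (-27*(4 + 3)*3)*(2*1/(4 + 1)) = (-189*3)*(2*1/5) = (-27*21)*(2*1*(⅕)) = -567*⅖ = -1134/5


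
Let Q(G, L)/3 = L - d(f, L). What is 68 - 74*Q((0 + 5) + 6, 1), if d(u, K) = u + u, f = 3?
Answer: 1178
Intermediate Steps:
d(u, K) = 2*u
Q(G, L) = -18 + 3*L (Q(G, L) = 3*(L - 2*3) = 3*(L - 1*6) = 3*(L - 6) = 3*(-6 + L) = -18 + 3*L)
68 - 74*Q((0 + 5) + 6, 1) = 68 - 74*(-18 + 3*1) = 68 - 74*(-18 + 3) = 68 - 74*(-15) = 68 + 1110 = 1178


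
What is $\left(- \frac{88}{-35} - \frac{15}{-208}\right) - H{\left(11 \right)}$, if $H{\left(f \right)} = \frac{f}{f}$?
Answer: $\frac{11549}{7280} \approx 1.5864$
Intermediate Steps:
$H{\left(f \right)} = 1$
$\left(- \frac{88}{-35} - \frac{15}{-208}\right) - H{\left(11 \right)} = \left(- \frac{88}{-35} - \frac{15}{-208}\right) - 1 = \left(\left(-88\right) \left(- \frac{1}{35}\right) - - \frac{15}{208}\right) - 1 = \left(\frac{88}{35} + \frac{15}{208}\right) - 1 = \frac{18829}{7280} - 1 = \frac{11549}{7280}$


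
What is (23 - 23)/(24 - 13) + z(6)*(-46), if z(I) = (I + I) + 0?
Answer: -552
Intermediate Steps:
z(I) = 2*I (z(I) = 2*I + 0 = 2*I)
(23 - 23)/(24 - 13) + z(6)*(-46) = (23 - 23)/(24 - 13) + (2*6)*(-46) = 0/11 + 12*(-46) = 0*(1/11) - 552 = 0 - 552 = -552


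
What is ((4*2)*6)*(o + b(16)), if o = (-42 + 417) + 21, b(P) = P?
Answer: 19776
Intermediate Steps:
o = 396 (o = 375 + 21 = 396)
((4*2)*6)*(o + b(16)) = ((4*2)*6)*(396 + 16) = (8*6)*412 = 48*412 = 19776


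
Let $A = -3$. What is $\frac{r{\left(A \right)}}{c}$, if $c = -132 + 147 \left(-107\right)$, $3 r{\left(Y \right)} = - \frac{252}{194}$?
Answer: $\frac{14}{512839} \approx 2.7299 \cdot 10^{-5}$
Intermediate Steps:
$r{\left(Y \right)} = - \frac{42}{97}$ ($r{\left(Y \right)} = \frac{\left(-252\right) \frac{1}{194}}{3} = \frac{1}{3} \left(- \frac{126}{97}\right) = - \frac{42}{97}$)
$c = -15861$ ($c = -132 - 15729 = -15861$)
$\frac{r{\left(A \right)}}{c} = - \frac{42}{97 \left(-15861\right)} = \left(- \frac{42}{97}\right) \left(- \frac{1}{15861}\right) = \frac{14}{512839}$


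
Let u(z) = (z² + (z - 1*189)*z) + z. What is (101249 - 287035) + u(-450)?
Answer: 303814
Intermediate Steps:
u(z) = z + z² + z*(-189 + z) (u(z) = (z² + (z - 189)*z) + z = (z² + (-189 + z)*z) + z = (z² + z*(-189 + z)) + z = z + z² + z*(-189 + z))
(101249 - 287035) + u(-450) = (101249 - 287035) + 2*(-450)*(-94 - 450) = -185786 + 2*(-450)*(-544) = -185786 + 489600 = 303814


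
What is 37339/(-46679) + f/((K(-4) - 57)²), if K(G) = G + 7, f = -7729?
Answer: -469662515/136115964 ≈ -3.4505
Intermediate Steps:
K(G) = 7 + G
37339/(-46679) + f/((K(-4) - 57)²) = 37339/(-46679) - 7729/((7 - 4) - 57)² = 37339*(-1/46679) - 7729/(3 - 57)² = -37339/46679 - 7729/((-54)²) = -37339/46679 - 7729/2916 = -469662515/136115964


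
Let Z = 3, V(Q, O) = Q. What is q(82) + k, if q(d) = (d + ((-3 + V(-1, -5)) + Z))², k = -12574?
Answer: -6013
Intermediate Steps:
q(d) = (-1 + d)² (q(d) = (d + ((-3 - 1) + 3))² = (d + (-4 + 3))² = (d - 1)² = (-1 + d)²)
q(82) + k = (-1 + 82)² - 12574 = 81² - 12574 = 6561 - 12574 = -6013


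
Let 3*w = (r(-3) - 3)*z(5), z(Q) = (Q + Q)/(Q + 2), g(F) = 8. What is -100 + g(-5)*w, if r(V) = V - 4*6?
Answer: -1500/7 ≈ -214.29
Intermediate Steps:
z(Q) = 2*Q/(2 + Q) (z(Q) = (2*Q)/(2 + Q) = 2*Q/(2 + Q))
r(V) = -24 + V (r(V) = V - 24 = -24 + V)
w = -100/7 (w = (((-24 - 3) - 3)*(2*5/(2 + 5)))/3 = ((-27 - 3)*(2*5/7))/3 = (-60*5/7)/3 = (-30*10/7)/3 = (⅓)*(-300/7) = -100/7 ≈ -14.286)
-100 + g(-5)*w = -100 + 8*(-100/7) = -100 - 800/7 = -1500/7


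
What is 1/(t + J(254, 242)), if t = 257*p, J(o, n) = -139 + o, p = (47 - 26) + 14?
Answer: 1/9110 ≈ 0.00010977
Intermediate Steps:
p = 35 (p = 21 + 14 = 35)
t = 8995 (t = 257*35 = 8995)
1/(t + J(254, 242)) = 1/(8995 + (-139 + 254)) = 1/(8995 + 115) = 1/9110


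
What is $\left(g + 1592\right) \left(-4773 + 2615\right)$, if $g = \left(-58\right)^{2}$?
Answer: $-10695048$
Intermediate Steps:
$g = 3364$
$\left(g + 1592\right) \left(-4773 + 2615\right) = \left(3364 + 1592\right) \left(-4773 + 2615\right) = 4956 \left(-2158\right) = -10695048$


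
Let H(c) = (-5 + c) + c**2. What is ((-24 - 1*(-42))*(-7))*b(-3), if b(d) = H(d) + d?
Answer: 252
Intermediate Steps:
H(c) = -5 + c + c**2
b(d) = -5 + d**2 + 2*d (b(d) = (-5 + d + d**2) + d = -5 + d**2 + 2*d)
((-24 - 1*(-42))*(-7))*b(-3) = ((-24 - 1*(-42))*(-7))*(-5 + (-3)**2 + 2*(-3)) = ((-24 + 42)*(-7))*(-5 + 9 - 6) = (18*(-7))*(-2) = -126*(-2) = 252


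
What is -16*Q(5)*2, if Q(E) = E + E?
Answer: -320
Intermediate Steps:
Q(E) = 2*E
-16*Q(5)*2 = -32*5*2 = -16*10*2 = -160*2 = -320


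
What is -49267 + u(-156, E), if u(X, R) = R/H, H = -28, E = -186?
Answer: -689645/14 ≈ -49260.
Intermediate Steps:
u(X, R) = -R/28 (u(X, R) = R/(-28) = R*(-1/28) = -R/28)
-49267 + u(-156, E) = -49267 - 1/28*(-186) = -49267 + 93/14 = -689645/14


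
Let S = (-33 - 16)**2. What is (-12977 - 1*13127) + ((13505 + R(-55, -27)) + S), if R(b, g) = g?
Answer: -10225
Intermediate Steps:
S = 2401 (S = (-49)**2 = 2401)
(-12977 - 1*13127) + ((13505 + R(-55, -27)) + S) = (-12977 - 1*13127) + ((13505 - 27) + 2401) = (-12977 - 13127) + (13478 + 2401) = -26104 + 15879 = -10225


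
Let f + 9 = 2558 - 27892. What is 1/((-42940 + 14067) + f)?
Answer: -1/54216 ≈ -1.8445e-5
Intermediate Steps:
f = -25343 (f = -9 + (2558 - 27892) = -9 - 25334 = -25343)
1/((-42940 + 14067) + f) = 1/((-42940 + 14067) - 25343) = 1/(-28873 - 25343) = 1/(-54216) = -1/54216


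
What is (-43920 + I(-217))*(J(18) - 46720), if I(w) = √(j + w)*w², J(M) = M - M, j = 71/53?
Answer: 2051942400 - 6599994240*I*√67310/53 ≈ 2.0519e+9 - 3.2308e+10*I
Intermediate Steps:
j = 71/53 (j = 71*(1/53) = 71/53 ≈ 1.3396)
J(M) = 0
I(w) = w²*√(71/53 + w) (I(w) = √(71/53 + w)*w² = w²*√(71/53 + w))
(-43920 + I(-217))*(J(18) - 46720) = (-43920 + (1/53)*(-217)²*√(3763 + 2809*(-217)))*(0 - 46720) = (-43920 + (1/53)*47089*√(3763 - 609553))*(-46720) = (-43920 + (1/53)*47089*√(-605790))*(-46720) = (-43920 + (1/53)*47089*(3*I*√67310))*(-46720) = (-43920 + 141267*I*√67310/53)*(-46720) = 2051942400 - 6599994240*I*√67310/53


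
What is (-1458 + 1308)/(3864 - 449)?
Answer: -30/683 ≈ -0.043924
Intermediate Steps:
(-1458 + 1308)/(3864 - 449) = -150/3415 = -150*1/3415 = -30/683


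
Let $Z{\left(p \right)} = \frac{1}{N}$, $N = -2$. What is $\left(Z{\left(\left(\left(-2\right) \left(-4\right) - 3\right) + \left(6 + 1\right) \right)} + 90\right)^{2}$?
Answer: $\frac{32041}{4} \approx 8010.3$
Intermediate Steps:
$Z{\left(p \right)} = - \frac{1}{2}$ ($Z{\left(p \right)} = \frac{1}{-2} = - \frac{1}{2}$)
$\left(Z{\left(\left(\left(-2\right) \left(-4\right) - 3\right) + \left(6 + 1\right) \right)} + 90\right)^{2} = \left(- \frac{1}{2} + 90\right)^{2} = \left(\frac{179}{2}\right)^{2} = \frac{32041}{4}$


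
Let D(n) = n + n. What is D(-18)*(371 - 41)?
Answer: -11880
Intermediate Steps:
D(n) = 2*n
D(-18)*(371 - 41) = (2*(-18))*(371 - 41) = -36*330 = -11880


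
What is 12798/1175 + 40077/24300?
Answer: 63659/5076 ≈ 12.541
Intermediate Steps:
12798/1175 + 40077/24300 = 12798*(1/1175) + 40077*(1/24300) = 12798/1175 + 4453/2700 = 63659/5076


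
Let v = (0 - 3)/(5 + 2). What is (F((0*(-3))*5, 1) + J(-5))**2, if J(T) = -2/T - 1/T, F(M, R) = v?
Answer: 36/1225 ≈ 0.029388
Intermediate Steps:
v = -3/7 ≈ -0.42857
F(M, R) = -3/7
J(T) = -3/T
(F((0*(-3))*5, 1) + J(-5))**2 = (-3/7 - 3/(-5))**2 = (-3/7 - 3*(-1/5))**2 = (-3/7 + 3/5)**2 = (6/35)**2 = 36/1225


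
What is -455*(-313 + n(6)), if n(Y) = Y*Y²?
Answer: 44135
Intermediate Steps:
n(Y) = Y³
-455*(-313 + n(6)) = -455*(-313 + 6³) = -455*(-313 + 216) = -455*(-97) = 44135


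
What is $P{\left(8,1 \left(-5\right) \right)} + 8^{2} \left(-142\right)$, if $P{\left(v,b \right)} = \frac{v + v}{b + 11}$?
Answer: $- \frac{27256}{3} \approx -9085.3$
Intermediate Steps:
$P{\left(v,b \right)} = \frac{2 v}{11 + b}$
$P{\left(8,1 \left(-5\right) \right)} + 8^{2} \left(-142\right) = 2 \cdot 8 \frac{1}{11 + 1 \left(-5\right)} + 8^{2} \left(-142\right) = 2 \cdot 8 \frac{1}{11 - 5} + 64 \left(-142\right) = 2 \cdot 8 \cdot \frac{1}{6} - 9088 = \frac{8}{3} - 9088 = - \frac{27256}{3}$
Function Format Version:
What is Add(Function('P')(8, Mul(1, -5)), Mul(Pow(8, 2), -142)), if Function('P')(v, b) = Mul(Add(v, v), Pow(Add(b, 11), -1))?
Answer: Rational(-27256, 3) ≈ -9085.3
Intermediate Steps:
Function('P')(v, b) = Mul(2, v, Pow(Add(11, b), -1)) (Function('P')(v, b) = Mul(Mul(2, v), Pow(Add(11, b), -1)) = Mul(2, v, Pow(Add(11, b), -1)))
Add(Function('P')(8, Mul(1, -5)), Mul(Pow(8, 2), -142)) = Add(Mul(2, 8, Pow(Add(11, Mul(1, -5)), -1)), Mul(Pow(8, 2), -142)) = Add(Mul(2, 8, Pow(Add(11, -5), -1)), Mul(64, -142)) = Add(Mul(2, 8, Pow(6, -1)), -9088) = Add(Mul(2, 8, Rational(1, 6)), -9088) = Add(Rational(8, 3), -9088) = Rational(-27256, 3)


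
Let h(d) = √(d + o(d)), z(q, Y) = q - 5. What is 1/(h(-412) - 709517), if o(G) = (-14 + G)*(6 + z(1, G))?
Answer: -709517/503414374553 - 4*I*√79/503414374553 ≈ -1.4094e-6 - 7.0623e-11*I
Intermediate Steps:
z(q, Y) = -5 + q
o(G) = -28 + 2*G (o(G) = (-14 + G)*(6 + (-5 + 1)) = (-14 + G)*(6 - 4) = (-14 + G)*2 = -28 + 2*G)
h(d) = √(-28 + 3*d) (h(d) = √(d + (-28 + 2*d)) = √(-28 + 3*d))
1/(h(-412) - 709517) = 1/(√(-28 + 3*(-412)) - 709517) = 1/(√(-28 - 1236) - 709517) = 1/(√(-1264) - 709517) = 1/(4*I*√79 - 709517) = 1/(-709517 + 4*I*√79)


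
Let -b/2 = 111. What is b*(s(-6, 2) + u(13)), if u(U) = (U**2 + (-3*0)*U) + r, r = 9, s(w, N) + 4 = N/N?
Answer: -38850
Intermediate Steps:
s(w, N) = -3 (s(w, N) = -4 + N/N = -4 + 1 = -3)
b = -222 (b = -2*111 = -222)
u(U) = 9 + U**2 (u(U) = (U**2 + (-3*0)*U) + 9 = (U**2 + 0*U) + 9 = (U**2 + 0) + 9 = U**2 + 9 = 9 + U**2)
b*(s(-6, 2) + u(13)) = -222*(-3 + (9 + 13**2)) = -222*(-3 + (9 + 169)) = -222*(-3 + 178) = -222*175 = -38850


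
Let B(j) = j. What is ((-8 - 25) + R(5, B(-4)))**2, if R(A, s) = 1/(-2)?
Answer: 4489/4 ≈ 1122.3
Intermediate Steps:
R(A, s) = -1/2
((-8 - 25) + R(5, B(-4)))**2 = ((-8 - 25) - 1/2)**2 = (-33 - 1/2)**2 = (-67/2)**2 = 4489/4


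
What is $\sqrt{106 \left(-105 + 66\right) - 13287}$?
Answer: $i \sqrt{17421} \approx 131.99 i$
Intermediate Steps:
$\sqrt{106 \left(-105 + 66\right) - 13287} = \sqrt{106 \left(-39\right) - 13287} = \sqrt{-4134 - 13287} = \sqrt{-17421} = i \sqrt{17421}$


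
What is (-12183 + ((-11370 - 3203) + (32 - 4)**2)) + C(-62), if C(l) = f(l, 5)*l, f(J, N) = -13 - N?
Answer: -24856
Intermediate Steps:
C(l) = -18*l (C(l) = (-13 - 1*5)*l = (-13 - 5)*l = -18*l)
(-12183 + ((-11370 - 3203) + (32 - 4)**2)) + C(-62) = (-12183 + ((-11370 - 3203) + (32 - 4)**2)) - 18*(-62) = (-12183 + (-14573 + 28**2)) + 1116 = (-12183 + (-14573 + 784)) + 1116 = (-12183 - 13789) + 1116 = -25972 + 1116 = -24856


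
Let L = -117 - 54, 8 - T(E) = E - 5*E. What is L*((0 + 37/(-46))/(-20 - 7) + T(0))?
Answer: -189487/138 ≈ -1373.1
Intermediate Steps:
T(E) = 8 + 4*E (T(E) = 8 - (E - 5*E) = 8 - (-4)*E = 8 + 4*E)
L = -171
L*((0 + 37/(-46))/(-20 - 7) + T(0)) = -171*((0 + 37/(-46))/(-20 - 7) + (8 + 4*0)) = -171*((0 + 37*(-1/46))/(-27) + (8 + 0)) = -171*((0 - 37/46)*(-1/27) + 8) = -171*(-37/46*(-1/27) + 8) = -171*(37/1242 + 8) = -171*9973/1242 = -189487/138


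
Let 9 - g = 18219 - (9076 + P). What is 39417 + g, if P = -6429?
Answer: 23854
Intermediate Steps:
g = -15563 (g = 9 - (18219 - (9076 - 6429)) = 9 - (18219 - 1*2647) = 9 - (18219 - 2647) = 9 - 1*15572 = 9 - 15572 = -15563)
39417 + g = 39417 - 15563 = 23854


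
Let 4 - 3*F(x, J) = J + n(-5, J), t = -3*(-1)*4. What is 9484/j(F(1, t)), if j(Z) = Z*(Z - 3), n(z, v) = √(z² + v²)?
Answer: 4742/35 ≈ 135.49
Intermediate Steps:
n(z, v) = √(v² + z²)
t = 12 (t = 3*4 = 12)
F(x, J) = 4/3 - J/3 - √(25 + J²)/3 (F(x, J) = 4/3 - (J + √(J² + (-5)²))/3 = 4/3 - (J + √(J² + 25))/3 = 4/3 - (J + √(25 + J²))/3 = 4/3 + (-J/3 - √(25 + J²)/3) = 4/3 - J/3 - √(25 + J²)/3)
j(Z) = Z*(-3 + Z)
9484/j(F(1, t)) = 9484/(((4/3 - ⅓*12 - √(25 + 12²)/3)*(-3 + (4/3 - ⅓*12 - √(25 + 12²)/3)))) = 9484/(((4/3 - 4 - √(25 + 144)/3)*(-3 + (4/3 - 4 - √(25 + 144)/3)))) = 9484/(((4/3 - 4 - √169/3)*(-3 + (4/3 - 4 - √169/3)))) = 9484/(((4/3 - 4 - ⅓*13)*(-3 + (4/3 - 4 - ⅓*13)))) = 9484/(((4/3 - 4 - 13/3)*(-3 + (4/3 - 4 - 13/3)))) = 9484/((-7*(-3 - 7))) = 9484/((-7*(-10))) = 9484/70 = 9484*(1/70) = 4742/35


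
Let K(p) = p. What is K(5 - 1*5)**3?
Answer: 0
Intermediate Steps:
K(5 - 1*5)**3 = (5 - 1*5)**3 = (5 - 5)**3 = 0**3 = 0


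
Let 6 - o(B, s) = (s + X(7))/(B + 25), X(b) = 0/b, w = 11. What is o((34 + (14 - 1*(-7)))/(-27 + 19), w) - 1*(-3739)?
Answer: 542937/145 ≈ 3744.4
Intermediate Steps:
X(b) = 0
o(B, s) = 6 - s/(25 + B) (o(B, s) = 6 - (s + 0)/(B + 25) = 6 - s/(25 + B))
o((34 + (14 - 1*(-7)))/(-27 + 19), w) - 1*(-3739) = (150 - 1*11 + 6*((34 + (14 - 1*(-7)))/(-27 + 19)))/(25 + (34 + (14 - 1*(-7)))/(-27 + 19)) - 1*(-3739) = (150 - 11 + 6*((34 + (14 + 7))/(-8)))/(25 + (34 + (14 + 7))/(-8)) + 3739 = (150 - 11 + 6*((34 + 21)*(-⅛)))/(25 + (34 + 21)*(-⅛)) + 3739 = (150 - 11 + 6*(55*(-⅛)))/(25 + 55*(-⅛)) + 3739 = (150 - 11 + 6*(-55/8))/(25 - 55/8) + 3739 = (150 - 11 - 165/4)/(145/8) + 3739 = (8/145)*(391/4) + 3739 = 782/145 + 3739 = 542937/145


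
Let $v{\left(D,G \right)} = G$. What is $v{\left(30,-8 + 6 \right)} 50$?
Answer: $-100$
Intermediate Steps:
$v{\left(30,-8 + 6 \right)} 50 = \left(-8 + 6\right) 50 = \left(-2\right) 50 = -100$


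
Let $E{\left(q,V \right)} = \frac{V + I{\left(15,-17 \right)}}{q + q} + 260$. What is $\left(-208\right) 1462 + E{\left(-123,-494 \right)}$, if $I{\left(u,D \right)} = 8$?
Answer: $- \frac{12457195}{41} \approx -3.0383 \cdot 10^{5}$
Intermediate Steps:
$E{\left(q,V \right)} = 260 + \frac{8 + V}{2 q}$ ($E{\left(q,V \right)} = \frac{V + 8}{q + q} + 260 = \frac{8 + V}{2 q} + 260 = 260 + \frac{8 + V}{2 q}$)
$\left(-208\right) 1462 + E{\left(-123,-494 \right)} = \left(-208\right) 1462 + \frac{8 - 494 + 520 \left(-123\right)}{2 \left(-123\right)} = -304096 + \frac{1}{2} \left(- \frac{1}{123}\right) \left(8 - 494 - 63960\right) = -304096 + \frac{1}{2} \left(- \frac{1}{123}\right) \left(-64446\right) = -304096 + \frac{10741}{41} = - \frac{12457195}{41}$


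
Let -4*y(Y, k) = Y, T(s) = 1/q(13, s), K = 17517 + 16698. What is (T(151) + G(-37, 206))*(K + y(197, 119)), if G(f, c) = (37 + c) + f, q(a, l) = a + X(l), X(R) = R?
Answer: 4617159455/656 ≈ 7.0384e+6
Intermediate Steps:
K = 34215
q(a, l) = a + l
T(s) = 1/(13 + s)
G(f, c) = 37 + c + f
y(Y, k) = -Y/4
(T(151) + G(-37, 206))*(K + y(197, 119)) = (1/(13 + 151) + (37 + 206 - 37))*(34215 - ¼*197) = (1/164 + 206)*(34215 - 197/4) = (1/164 + 206)*(136663/4) = (33785/164)*(136663/4) = 4617159455/656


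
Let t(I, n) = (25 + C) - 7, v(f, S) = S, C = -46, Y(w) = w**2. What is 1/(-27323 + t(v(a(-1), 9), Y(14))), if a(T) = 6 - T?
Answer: -1/27351 ≈ -3.6562e-5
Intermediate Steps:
t(I, n) = -28 (t(I, n) = (25 - 46) - 7 = -21 - 7 = -28)
1/(-27323 + t(v(a(-1), 9), Y(14))) = 1/(-27323 - 28) = 1/(-27351) = -1/27351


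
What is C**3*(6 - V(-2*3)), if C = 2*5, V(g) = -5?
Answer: 11000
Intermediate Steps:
C = 10
C**3*(6 - V(-2*3)) = 10**3*(6 - 1*(-5)) = 1000*(6 + 5) = 1000*11 = 11000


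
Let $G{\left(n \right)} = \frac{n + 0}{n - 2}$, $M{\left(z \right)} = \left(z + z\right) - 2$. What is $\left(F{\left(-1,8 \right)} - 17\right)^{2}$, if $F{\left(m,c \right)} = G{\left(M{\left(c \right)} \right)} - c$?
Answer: $\frac{20449}{36} \approx 568.03$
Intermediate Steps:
$M{\left(z \right)} = -2 + 2 z$ ($M{\left(z \right)} = 2 z - 2 = -2 + 2 z$)
$G{\left(n \right)} = \frac{n}{-2 + n}$
$F{\left(m,c \right)} = - c + \frac{-2 + 2 c}{-4 + 2 c}$ ($F{\left(m,c \right)} = \frac{-2 + 2 c}{-2 + \left(-2 + 2 c\right)} - c = \frac{-2 + 2 c}{-4 + 2 c} - c = - c + \frac{-2 + 2 c}{-4 + 2 c}$)
$\left(F{\left(-1,8 \right)} - 17\right)^{2} = \left(\frac{-1 + 8 - 8 \left(-2 + 8\right)}{-2 + 8} - 17\right)^{2} = \left(\frac{-1 + 8 - 8 \cdot 6}{6} - 17\right)^{2} = \left(\frac{-1 + 8 - 48}{6} - 17\right)^{2} = \left(\frac{1}{6} \left(-41\right) - 17\right)^{2} = \left(- \frac{41}{6} - 17\right)^{2} = \left(- \frac{143}{6}\right)^{2} = \frac{20449}{36}$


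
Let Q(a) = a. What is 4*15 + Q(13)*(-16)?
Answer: -148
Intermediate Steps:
4*15 + Q(13)*(-16) = 4*15 + 13*(-16) = 60 - 208 = -148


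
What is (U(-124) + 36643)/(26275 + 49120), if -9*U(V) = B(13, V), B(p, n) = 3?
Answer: 109928/226185 ≈ 0.48601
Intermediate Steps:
U(V) = -⅓ (U(V) = -⅑*3 = -⅓)
(U(-124) + 36643)/(26275 + 49120) = (-⅓ + 36643)/(26275 + 49120) = (109928/3)/75395 = (109928/3)*(1/75395) = 109928/226185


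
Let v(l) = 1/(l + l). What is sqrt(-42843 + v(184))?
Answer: I*sqrt(362623129)/92 ≈ 206.99*I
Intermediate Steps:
v(l) = 1/(2*l)
sqrt(-42843 + v(184)) = sqrt(-42843 + (1/2)/184) = sqrt(-42843 + (1/2)*(1/184)) = sqrt(-42843 + 1/368) = sqrt(-15766223/368) = I*sqrt(362623129)/92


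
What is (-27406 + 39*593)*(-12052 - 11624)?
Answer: 101309604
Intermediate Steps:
(-27406 + 39*593)*(-12052 - 11624) = (-27406 + 23127)*(-23676) = -4279*(-23676) = 101309604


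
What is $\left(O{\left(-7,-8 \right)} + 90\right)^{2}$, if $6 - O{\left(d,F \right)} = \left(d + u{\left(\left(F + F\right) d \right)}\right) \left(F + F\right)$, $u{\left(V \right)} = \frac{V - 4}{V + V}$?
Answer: $\frac{3364}{49} \approx 68.653$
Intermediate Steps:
$u{\left(V \right)} = \frac{-4 + V}{2 V}$
$O{\left(d,F \right)} = 6 - 2 F \left(d + \frac{-4 + 2 F d}{4 F d}\right)$ ($O{\left(d,F \right)} = 6 - \left(d + \frac{-4 + \left(F + F\right) d}{2 \left(F + F\right) d}\right) \left(F + F\right) = 6 - \left(d + \frac{-4 + 2 F d}{2 \cdot 2 F d}\right) 2 F = 6 - \left(d + \frac{\frac{1}{2 F d} \left(-4 + 2 F d\right)}{2}\right) 2 F = 6 - \left(d + \frac{-4 + 2 F d}{4 F d}\right) 2 F = 6 - 2 F \left(d + \frac{-4 + 2 F d}{4 F d}\right)$)
$\left(O{\left(-7,-8 \right)} + 90\right)^{2} = \left(\left(6 - -8 + \frac{2}{-7} - \left(-16\right) \left(-7\right)\right) + 90\right)^{2} = \left(\left(6 + 8 + 2 \left(- \frac{1}{7}\right) - 112\right) + 90\right)^{2} = \left(\left(6 + 8 - \frac{2}{7} - 112\right) + 90\right)^{2} = \left(- \frac{688}{7} + 90\right)^{2} = \left(- \frac{58}{7}\right)^{2} = \frac{3364}{49}$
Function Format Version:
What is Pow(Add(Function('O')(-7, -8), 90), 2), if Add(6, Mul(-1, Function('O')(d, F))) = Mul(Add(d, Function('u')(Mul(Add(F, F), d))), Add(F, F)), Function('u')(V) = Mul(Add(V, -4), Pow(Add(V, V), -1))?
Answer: Rational(3364, 49) ≈ 68.653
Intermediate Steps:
Function('u')(V) = Mul(Rational(1, 2), Pow(V, -1), Add(-4, V)) (Function('u')(V) = Mul(Add(-4, V), Pow(Mul(2, V), -1)) = Mul(Add(-4, V), Mul(Rational(1, 2), Pow(V, -1))) = Mul(Rational(1, 2), Pow(V, -1), Add(-4, V)))
Function('O')(d, F) = Add(6, Mul(-2, F, Add(d, Mul(Rational(1, 4), Pow(F, -1), Pow(d, -1), Add(-4, Mul(2, F, d)))))) (Function('O')(d, F) = Add(6, Mul(-1, Mul(Add(d, Mul(Rational(1, 2), Pow(Mul(Add(F, F), d), -1), Add(-4, Mul(Add(F, F), d)))), Add(F, F)))) = Add(6, Mul(-1, Mul(Add(d, Mul(Rational(1, 2), Pow(Mul(Mul(2, F), d), -1), Add(-4, Mul(Mul(2, F), d)))), Mul(2, F)))) = Add(6, Mul(-1, Mul(Add(d, Mul(Rational(1, 2), Pow(Mul(2, F, d), -1), Add(-4, Mul(2, F, d)))), Mul(2, F)))) = Add(6, Mul(-1, Mul(Add(d, Mul(Rational(1, 2), Mul(Rational(1, 2), Pow(F, -1), Pow(d, -1)), Add(-4, Mul(2, F, d)))), Mul(2, F)))) = Add(6, Mul(-1, Mul(Add(d, Mul(Rational(1, 4), Pow(F, -1), Pow(d, -1), Add(-4, Mul(2, F, d)))), Mul(2, F)))) = Add(6, Mul(-1, Mul(2, F, Add(d, Mul(Rational(1, 4), Pow(F, -1), Pow(d, -1), Add(-4, Mul(2, F, d))))))) = Add(6, Mul(-2, F, Add(d, Mul(Rational(1, 4), Pow(F, -1), Pow(d, -1), Add(-4, Mul(2, F, d)))))))
Pow(Add(Function('O')(-7, -8), 90), 2) = Pow(Add(Add(6, Mul(-1, -8), Mul(2, Pow(-7, -1)), Mul(-2, -8, -7)), 90), 2) = Pow(Add(Add(6, 8, Mul(2, Rational(-1, 7)), -112), 90), 2) = Pow(Add(Add(6, 8, Rational(-2, 7), -112), 90), 2) = Pow(Add(Rational(-688, 7), 90), 2) = Pow(Rational(-58, 7), 2) = Rational(3364, 49)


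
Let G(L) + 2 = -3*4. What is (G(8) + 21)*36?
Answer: 252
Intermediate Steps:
G(L) = -14 (G(L) = -2 - 3*4 = -2 - 12 = -14)
(G(8) + 21)*36 = (-14 + 21)*36 = 7*36 = 252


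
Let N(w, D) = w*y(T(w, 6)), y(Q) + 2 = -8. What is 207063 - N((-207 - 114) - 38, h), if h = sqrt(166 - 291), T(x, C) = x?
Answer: 203473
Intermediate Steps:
y(Q) = -10 (y(Q) = -2 - 8 = -10)
h = 5*I*sqrt(5) (h = sqrt(-125) = 5*I*sqrt(5) ≈ 11.18*I)
N(w, D) = -10*w (N(w, D) = w*(-10) = -10*w)
207063 - N((-207 - 114) - 38, h) = 207063 - (-10)*((-207 - 114) - 38) = 207063 - (-10)*(-321 - 38) = 207063 - (-10)*(-359) = 207063 - 1*3590 = 207063 - 3590 = 203473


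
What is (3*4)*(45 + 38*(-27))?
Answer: -11772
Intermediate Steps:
(3*4)*(45 + 38*(-27)) = 12*(45 - 1026) = 12*(-981) = -11772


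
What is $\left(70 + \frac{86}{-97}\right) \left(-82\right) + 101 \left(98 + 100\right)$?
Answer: $\frac{1390078}{97} \approx 14331.0$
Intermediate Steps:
$\left(70 + \frac{86}{-97}\right) \left(-82\right) + 101 \left(98 + 100\right) = \left(70 + 86 \left(- \frac{1}{97}\right)\right) \left(-82\right) + 101 \cdot 198 = \left(70 - \frac{86}{97}\right) \left(-82\right) + 19998 = \frac{6704}{97} \left(-82\right) + 19998 = - \frac{549728}{97} + 19998 = \frac{1390078}{97}$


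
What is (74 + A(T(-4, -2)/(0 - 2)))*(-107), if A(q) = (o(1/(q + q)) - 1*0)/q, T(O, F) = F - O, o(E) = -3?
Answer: -8239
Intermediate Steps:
A(q) = -3/q (A(q) = (-3 - 1*0)/q = (-3 + 0)/q = -3/q)
(74 + A(T(-4, -2)/(0 - 2)))*(-107) = (74 - 3*(0 - 2)/(-2 - 1*(-4)))*(-107) = (74 - 3*(-2/(-2 + 4)))*(-107) = (74 - 3/(2*(-½)))*(-107) = (74 - 3/(-1))*(-107) = (74 - 3*(-1))*(-107) = (74 + 3)*(-107) = 77*(-107) = -8239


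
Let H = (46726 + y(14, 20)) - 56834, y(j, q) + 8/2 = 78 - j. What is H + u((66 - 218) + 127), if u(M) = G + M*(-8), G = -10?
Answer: -9858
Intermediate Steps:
u(M) = -10 - 8*M (u(M) = -10 + M*(-8) = -10 - 8*M)
y(j, q) = 74 - j (y(j, q) = -4 + (78 - j) = 74 - j)
H = -10048 (H = (46726 + (74 - 1*14)) - 56834 = (46726 + (74 - 14)) - 56834 = (46726 + 60) - 56834 = 46786 - 56834 = -10048)
H + u((66 - 218) + 127) = -10048 + (-10 - 8*((66 - 218) + 127)) = -10048 + (-10 - 8*(-152 + 127)) = -10048 + (-10 - 8*(-25)) = -10048 + (-10 + 200) = -10048 + 190 = -9858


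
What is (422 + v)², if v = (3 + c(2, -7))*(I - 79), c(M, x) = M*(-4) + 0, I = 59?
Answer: 272484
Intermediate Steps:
c(M, x) = -4*M (c(M, x) = -4*M + 0 = -4*M)
v = 100 (v = (3 - 4*2)*(59 - 79) = (3 - 8)*(-20) = -5*(-20) = 100)
(422 + v)² = (422 + 100)² = 522² = 272484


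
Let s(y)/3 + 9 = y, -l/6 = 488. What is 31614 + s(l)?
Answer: 22803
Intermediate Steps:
l = -2928 (l = -6*488 = -2928)
s(y) = -27 + 3*y
31614 + s(l) = 31614 + (-27 + 3*(-2928)) = 31614 + (-27 - 8784) = 31614 - 8811 = 22803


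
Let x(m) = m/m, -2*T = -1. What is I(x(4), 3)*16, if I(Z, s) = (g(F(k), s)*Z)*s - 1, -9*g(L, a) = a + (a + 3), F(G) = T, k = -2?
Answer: -64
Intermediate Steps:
T = ½ (T = -½*(-1) = ½ ≈ 0.50000)
F(G) = ½
g(L, a) = -⅓ - 2*a/9 (g(L, a) = -(a + (a + 3))/9 = -(a + (3 + a))/9 = -(3 + 2*a)/9 = -⅓ - 2*a/9)
x(m) = 1
I(Z, s) = -1 + Z*s*(-⅓ - 2*s/9) (I(Z, s) = ((-⅓ - 2*s/9)*Z)*s - 1 = (Z*(-⅓ - 2*s/9))*s - 1 = Z*s*(-⅓ - 2*s/9) - 1 = -1 + Z*s*(-⅓ - 2*s/9))
I(x(4), 3)*16 = (-1 - ⅑*1*3*(3 + 2*3))*16 = (-1 - ⅑*1*3*(3 + 6))*16 = (-1 - ⅑*1*3*9)*16 = (-1 - 3)*16 = -4*16 = -64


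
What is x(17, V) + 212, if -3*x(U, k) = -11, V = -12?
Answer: 647/3 ≈ 215.67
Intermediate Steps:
x(U, k) = 11/3 (x(U, k) = -⅓*(-11) = 11/3)
x(17, V) + 212 = 11/3 + 212 = 647/3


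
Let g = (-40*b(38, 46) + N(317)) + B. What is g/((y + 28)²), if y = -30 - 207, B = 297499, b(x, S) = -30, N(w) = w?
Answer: 299016/43681 ≈ 6.8454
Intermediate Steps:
y = -237
g = 299016 (g = (-40*(-30) + 317) + 297499 = (1200 + 317) + 297499 = 1517 + 297499 = 299016)
g/((y + 28)²) = 299016/((-237 + 28)²) = 299016/((-209)²) = 299016/43681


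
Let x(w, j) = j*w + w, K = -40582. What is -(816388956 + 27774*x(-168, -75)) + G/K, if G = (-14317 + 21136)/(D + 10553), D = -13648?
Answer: -145907919255561141/125601290 ≈ -1.1617e+9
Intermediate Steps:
x(w, j) = w + j*w
G = -6819/3095 (G = (-14317 + 21136)/(-13648 + 10553) = 6819/(-3095) = 6819*(-1/3095) = -6819/3095 ≈ -2.2032)
-(816388956 + 27774*x(-168, -75)) + G/K = -(816388956 - 4666032*(1 - 75)) - 6819/3095/(-40582) = -27774/(1/(-168*(-74) + 29394)) - 6819/3095*(-1/40582) = -27774/(1/(12432 + 29394)) + 6819/125601290 = -27774/(1/41826) + 6819/125601290 = -27774/1/41826 + 6819/125601290 = -27774*41826 + 6819/125601290 = -1161675324 + 6819/125601290 = -145907919255561141/125601290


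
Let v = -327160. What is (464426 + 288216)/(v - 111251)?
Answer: -752642/438411 ≈ -1.7167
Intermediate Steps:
(464426 + 288216)/(v - 111251) = (464426 + 288216)/(-327160 - 111251) = 752642/(-438411) = 752642*(-1/438411) = -752642/438411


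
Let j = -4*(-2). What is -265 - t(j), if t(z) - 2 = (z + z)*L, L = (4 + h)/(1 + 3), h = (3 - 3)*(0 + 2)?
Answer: -283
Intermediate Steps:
j = 8
h = 0 (h = 0*2 = 0)
L = 1 (L = (4 + 0)/(1 + 3) = 4/4 = 4*(1/4) = 1)
t(z) = 2 + 2*z (t(z) = 2 + (z + z)*1 = 2 + (2*z)*1 = 2 + 2*z)
-265 - t(j) = -265 - (2 + 2*8) = -265 - (2 + 16) = -265 - 1*18 = -265 - 18 = -283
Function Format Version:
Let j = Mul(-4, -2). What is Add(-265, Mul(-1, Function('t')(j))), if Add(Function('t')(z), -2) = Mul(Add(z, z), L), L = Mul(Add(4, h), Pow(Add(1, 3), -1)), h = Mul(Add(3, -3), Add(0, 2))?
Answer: -283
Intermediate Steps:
j = 8
h = 0 (h = Mul(0, 2) = 0)
L = 1 (L = Mul(Add(4, 0), Pow(Add(1, 3), -1)) = Mul(4, Pow(4, -1)) = Mul(4, Rational(1, 4)) = 1)
Function('t')(z) = Add(2, Mul(2, z)) (Function('t')(z) = Add(2, Mul(Add(z, z), 1)) = Add(2, Mul(Mul(2, z), 1)) = Add(2, Mul(2, z)))
Add(-265, Mul(-1, Function('t')(j))) = Add(-265, Mul(-1, Add(2, Mul(2, 8)))) = Add(-265, Mul(-1, Add(2, 16))) = Add(-265, Mul(-1, 18)) = Add(-265, -18) = -283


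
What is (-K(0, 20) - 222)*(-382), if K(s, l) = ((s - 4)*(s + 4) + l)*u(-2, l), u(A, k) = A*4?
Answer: 72580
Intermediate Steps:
u(A, k) = 4*A
K(s, l) = -8*l - 8*(-4 + s)*(4 + s) (K(s, l) = ((s - 4)*(s + 4) + l)*(4*(-2)) = ((-4 + s)*(4 + s) + l)*(-8) = (l + (-4 + s)*(4 + s))*(-8) = -8*l - 8*(-4 + s)*(4 + s))
(-K(0, 20) - 222)*(-382) = (-(128 - 8*20 - 8*0²) - 222)*(-382) = (-(128 - 160 - 8*0) - 222)*(-382) = (-(128 - 160 + 0) - 222)*(-382) = (-1*(-32) - 222)*(-382) = (32 - 222)*(-382) = -190*(-382) = 72580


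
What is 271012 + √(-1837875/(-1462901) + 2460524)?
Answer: 271012 + √5265719256271595099/1462901 ≈ 2.7258e+5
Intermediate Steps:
271012 + √(-1837875/(-1462901) + 2460524) = 271012 + √(-1837875*(-1/1462901) + 2460524) = 271012 + √(1837875/1462901 + 2460524) = 271012 + √(3599504857999/1462901) = 271012 + √5265719256271595099/1462901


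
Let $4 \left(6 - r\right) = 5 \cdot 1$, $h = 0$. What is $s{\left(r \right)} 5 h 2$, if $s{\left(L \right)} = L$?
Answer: $0$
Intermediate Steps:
$r = \frac{19}{4}$ ($r = 6 - \frac{5 \cdot 1}{4} = 6 - \frac{5}{4} = \frac{19}{4} \approx 4.75$)
$s{\left(r \right)} 5 h 2 = \frac{19 \cdot 5 \cdot 0 \cdot 2}{4} = \frac{19 \cdot 0 \cdot 2}{4} = \frac{19}{4} \cdot 0 = 0$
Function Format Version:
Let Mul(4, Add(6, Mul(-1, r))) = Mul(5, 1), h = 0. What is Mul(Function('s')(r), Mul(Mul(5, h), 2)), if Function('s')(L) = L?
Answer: 0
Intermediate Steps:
r = Rational(19, 4) (r = Add(6, Mul(Rational(-1, 4), Mul(5, 1))) = Add(6, Mul(Rational(-1, 4), 5)) = Add(6, Rational(-5, 4)) = Rational(19, 4) ≈ 4.7500)
Mul(Function('s')(r), Mul(Mul(5, h), 2)) = Mul(Rational(19, 4), Mul(Mul(5, 0), 2)) = Mul(Rational(19, 4), Mul(0, 2)) = Mul(Rational(19, 4), 0) = 0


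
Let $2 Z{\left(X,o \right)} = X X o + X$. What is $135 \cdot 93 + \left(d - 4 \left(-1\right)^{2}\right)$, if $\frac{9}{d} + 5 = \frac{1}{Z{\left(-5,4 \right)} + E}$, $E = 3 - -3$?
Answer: $\frac{6688720}{533} \approx 12549.0$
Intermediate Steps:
$E = 6$ ($E = 3 + 3 = 6$)
$Z{\left(X,o \right)} = \frac{X}{2} + \frac{o X^{2}}{2}$ ($Z{\left(X,o \right)} = \frac{X X o + X}{2} = \frac{X^{2} o + X}{2} = \frac{o X^{2} + X}{2} = \frac{X + o X^{2}}{2} = \frac{X}{2} + \frac{o X^{2}}{2}$)
$d = - \frac{963}{533}$ ($d = \frac{9}{-5 + \frac{1}{\frac{1}{2} \left(-5\right) \left(1 - 20\right) + 6}} = \frac{9}{-5 + \frac{1}{\frac{1}{2} \left(-5\right) \left(-19\right) + 6}} = \frac{9}{-5 + \frac{1}{\frac{95}{2} + 6}} = \frac{9}{-5 + \frac{1}{\frac{107}{2}}} = \frac{9}{-5 + \frac{2}{107}} = \frac{9}{- \frac{533}{107}} = 9 \left(- \frac{107}{533}\right) = - \frac{963}{533} \approx -1.8068$)
$135 \cdot 93 + \left(d - 4 \left(-1\right)^{2}\right) = 135 \cdot 93 - \left(\frac{963}{533} + 4 \left(-1\right)^{2}\right) = 12555 - \frac{3095}{533} = \frac{6688720}{533}$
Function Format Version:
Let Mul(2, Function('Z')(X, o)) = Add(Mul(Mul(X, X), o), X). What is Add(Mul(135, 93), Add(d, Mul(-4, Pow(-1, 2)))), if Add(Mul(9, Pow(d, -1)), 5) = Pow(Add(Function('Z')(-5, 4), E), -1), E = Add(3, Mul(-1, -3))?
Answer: Rational(6688720, 533) ≈ 12549.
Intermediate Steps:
E = 6 (E = Add(3, 3) = 6)
Function('Z')(X, o) = Add(Mul(Rational(1, 2), X), Mul(Rational(1, 2), o, Pow(X, 2))) (Function('Z')(X, o) = Mul(Rational(1, 2), Add(Mul(Mul(X, X), o), X)) = Mul(Rational(1, 2), Add(Mul(Pow(X, 2), o), X)) = Mul(Rational(1, 2), Add(Mul(o, Pow(X, 2)), X)) = Mul(Rational(1, 2), Add(X, Mul(o, Pow(X, 2)))) = Add(Mul(Rational(1, 2), X), Mul(Rational(1, 2), o, Pow(X, 2))))
d = Rational(-963, 533) (d = Mul(9, Pow(Add(-5, Pow(Add(Mul(Rational(1, 2), -5, Add(1, Mul(-5, 4))), 6), -1)), -1)) = Mul(9, Pow(Add(-5, Pow(Add(Mul(Rational(1, 2), -5, Add(1, -20)), 6), -1)), -1)) = Mul(9, Pow(Add(-5, Pow(Add(Mul(Rational(1, 2), -5, -19), 6), -1)), -1)) = Mul(9, Pow(Add(-5, Pow(Add(Rational(95, 2), 6), -1)), -1)) = Mul(9, Pow(Add(-5, Pow(Rational(107, 2), -1)), -1)) = Mul(9, Pow(Add(-5, Rational(2, 107)), -1)) = Mul(9, Pow(Rational(-533, 107), -1)) = Mul(9, Rational(-107, 533)) = Rational(-963, 533) ≈ -1.8068)
Add(Mul(135, 93), Add(d, Mul(-4, Pow(-1, 2)))) = Add(Mul(135, 93), Add(Rational(-963, 533), Mul(-4, Pow(-1, 2)))) = Add(12555, Add(Rational(-963, 533), Mul(-4, 1))) = Add(12555, Add(Rational(-963, 533), -4)) = Add(12555, Rational(-3095, 533)) = Rational(6688720, 533)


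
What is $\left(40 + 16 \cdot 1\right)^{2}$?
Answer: $3136$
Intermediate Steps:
$\left(40 + 16 \cdot 1\right)^{2} = \left(40 + 16\right)^{2} = 56^{2} = 3136$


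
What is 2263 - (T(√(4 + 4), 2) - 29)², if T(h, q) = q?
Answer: 1534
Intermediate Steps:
2263 - (T(√(4 + 4), 2) - 29)² = 2263 - (2 - 29)² = 2263 - 1*(-27)² = 2263 - 1*729 = 2263 - 729 = 1534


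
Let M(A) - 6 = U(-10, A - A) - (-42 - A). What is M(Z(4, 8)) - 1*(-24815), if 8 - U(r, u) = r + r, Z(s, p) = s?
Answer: 24895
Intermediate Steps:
U(r, u) = 8 - 2*r (U(r, u) = 8 - (r + r) = 8 - 2*r)
M(A) = 76 + A (M(A) = 6 + ((8 - 2*(-10)) - (-42 - A)) = 6 + ((8 + 20) + (42 + A)) = 6 + (28 + (42 + A)) = 6 + (70 + A) = 76 + A)
M(Z(4, 8)) - 1*(-24815) = (76 + 4) - 1*(-24815) = 80 + 24815 = 24895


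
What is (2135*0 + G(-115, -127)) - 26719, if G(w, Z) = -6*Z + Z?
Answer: -26084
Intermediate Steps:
G(w, Z) = -5*Z
(2135*0 + G(-115, -127)) - 26719 = (2135*0 - 5*(-127)) - 26719 = (0 + 635) - 26719 = 635 - 26719 = -26084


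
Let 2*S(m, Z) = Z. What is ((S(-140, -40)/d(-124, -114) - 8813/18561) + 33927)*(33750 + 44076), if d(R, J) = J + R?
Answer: 16335983353408/6187 ≈ 2.6404e+9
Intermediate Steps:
S(m, Z) = Z/2
((S(-140, -40)/d(-124, -114) - 8813/18561) + 33927)*(33750 + 44076) = ((((1/2)*(-40))/(-114 - 124) - 8813/18561) + 33927)*(33750 + 44076) = ((-20/(-238) - 8813*1/18561) + 33927)*77826 = ((-20*(-1/238) - 8813/18561) + 33927)*77826 = ((10/119 - 8813/18561) + 33927)*77826 = (-863137/2208759 + 33927)*77826 = (74935703456/2208759)*77826 = 16335983353408/6187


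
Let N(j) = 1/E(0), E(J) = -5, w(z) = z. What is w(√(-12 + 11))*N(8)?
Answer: -I/5 ≈ -0.2*I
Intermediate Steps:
N(j) = -⅕ (N(j) = 1/(-5) = -⅕)
w(√(-12 + 11))*N(8) = √(-12 + 11)*(-⅕) = √(-1)*(-⅕) = I*(-⅕) = -I/5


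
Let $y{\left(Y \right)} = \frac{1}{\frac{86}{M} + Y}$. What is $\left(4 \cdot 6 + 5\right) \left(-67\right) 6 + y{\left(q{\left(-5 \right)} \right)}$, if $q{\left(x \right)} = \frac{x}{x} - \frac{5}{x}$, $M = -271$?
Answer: $- \frac{5315777}{456} \approx -11657.0$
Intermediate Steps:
$q{\left(x \right)} = 1 - \frac{5}{x}$
$y{\left(Y \right)} = \frac{1}{- \frac{86}{271} + Y}$ ($y{\left(Y \right)} = \frac{1}{\frac{86}{-271} + Y} = \frac{1}{86 \left(- \frac{1}{271}\right) + Y} = \frac{1}{- \frac{86}{271} + Y}$)
$\left(4 \cdot 6 + 5\right) \left(-67\right) 6 + y{\left(q{\left(-5 \right)} \right)} = \left(4 \cdot 6 + 5\right) \left(-67\right) 6 + \frac{271}{-86 + 271 \frac{-5 - 5}{-5}} = \left(24 + 5\right) \left(-67\right) 6 + \frac{271}{-86 + 271 \left(\left(- \frac{1}{5}\right) \left(-10\right)\right)} = 29 \left(-67\right) 6 + \frac{271}{-86 + 271 \cdot 2} = \left(-1943\right) 6 + \frac{271}{-86 + 542} = -11658 + \frac{271}{456} = - \frac{5315777}{456}$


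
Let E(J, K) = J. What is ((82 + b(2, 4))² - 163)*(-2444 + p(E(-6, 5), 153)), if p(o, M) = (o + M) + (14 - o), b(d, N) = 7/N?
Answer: -249597909/16 ≈ -1.5600e+7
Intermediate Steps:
p(o, M) = 14 + M (p(o, M) = (M + o) + (14 - o) = 14 + M)
((82 + b(2, 4))² - 163)*(-2444 + p(E(-6, 5), 153)) = ((82 + 7/4)² - 163)*(-2444 + (14 + 153)) = ((82 + 7*(¼))² - 163)*(-2444 + 167) = ((82 + 7/4)² - 163)*(-2277) = ((335/4)² - 163)*(-2277) = (112225/16 - 163)*(-2277) = (109617/16)*(-2277) = -249597909/16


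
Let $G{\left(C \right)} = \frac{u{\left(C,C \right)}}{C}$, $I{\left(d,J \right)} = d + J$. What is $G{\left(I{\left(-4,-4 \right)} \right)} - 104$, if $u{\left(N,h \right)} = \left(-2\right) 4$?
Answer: $-103$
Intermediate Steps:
$u{\left(N,h \right)} = -8$
$I{\left(d,J \right)} = J + d$
$G{\left(C \right)} = - \frac{8}{C}$
$G{\left(I{\left(-4,-4 \right)} \right)} - 104 = - \frac{8}{-4 - 4} - 104 = - \frac{8}{-8} - 104 = \left(-8\right) \left(- \frac{1}{8}\right) - 104 = 1 - 104 = -103$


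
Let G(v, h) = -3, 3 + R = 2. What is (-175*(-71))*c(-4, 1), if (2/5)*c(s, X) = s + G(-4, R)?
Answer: -434875/2 ≈ -2.1744e+5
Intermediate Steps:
R = -1 (R = -3 + 2 = -1)
c(s, X) = -15/2 + 5*s/2 (c(s, X) = 5*(s - 3)/2 = 5*(-3 + s)/2 = -15/2 + 5*s/2)
(-175*(-71))*c(-4, 1) = (-175*(-71))*(-15/2 + (5/2)*(-4)) = 12425*(-15/2 - 10) = 12425*(-35/2) = -434875/2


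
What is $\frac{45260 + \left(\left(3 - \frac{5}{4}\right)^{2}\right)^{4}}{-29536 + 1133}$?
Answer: $- \frac{2971924161}{1861419008} \approx -1.5966$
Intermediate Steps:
$\frac{45260 + \left(\left(3 - \frac{5}{4}\right)^{2}\right)^{4}}{-29536 + 1133} = \frac{45260 + \left(\left(3 - \frac{5}{4}\right)^{2}\right)^{4}}{-28403} = \left(45260 + \left(\left(3 - \frac{5}{4}\right)^{2}\right)^{4}\right) \left(- \frac{1}{28403}\right) = \left(45260 + \left(\left(\frac{7}{4}\right)^{2}\right)^{4}\right) \left(- \frac{1}{28403}\right) = \left(45260 + \left(\frac{49}{16}\right)^{4}\right) \left(- \frac{1}{28403}\right) = \left(45260 + \frac{5764801}{65536}\right) \left(- \frac{1}{28403}\right) = \frac{2971924161}{65536} \left(- \frac{1}{28403}\right) = - \frac{2971924161}{1861419008}$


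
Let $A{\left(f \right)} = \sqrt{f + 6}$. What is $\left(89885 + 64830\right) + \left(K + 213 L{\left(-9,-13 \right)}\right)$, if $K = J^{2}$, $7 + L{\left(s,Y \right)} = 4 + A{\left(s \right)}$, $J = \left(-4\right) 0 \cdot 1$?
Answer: $154076 + 213 i \sqrt{3} \approx 1.5408 \cdot 10^{5} + 368.93 i$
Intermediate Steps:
$A{\left(f \right)} = \sqrt{6 + f}$
$J = 0$ ($J = 0 \cdot 1 = 0$)
$L{\left(s,Y \right)} = -3 + \sqrt{6 + s}$ ($L{\left(s,Y \right)} = -7 + \left(4 + \sqrt{6 + s}\right) = -3 + \sqrt{6 + s}$)
$K = 0$ ($K = 0^{2} = 0$)
$\left(89885 + 64830\right) + \left(K + 213 L{\left(-9,-13 \right)}\right) = \left(89885 + 64830\right) + \left(0 + 213 \left(-3 + \sqrt{6 - 9}\right)\right) = 154715 + \left(0 + 213 \left(-3 + \sqrt{-3}\right)\right) = 154715 + \left(0 + 213 \left(-3 + i \sqrt{3}\right)\right) = 154715 - \left(639 - 213 i \sqrt{3}\right) = 154076 + 213 i \sqrt{3}$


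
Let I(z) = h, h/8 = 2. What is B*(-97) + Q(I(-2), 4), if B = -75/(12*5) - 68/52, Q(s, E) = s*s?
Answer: 26213/52 ≈ 504.10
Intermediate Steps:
h = 16 (h = 8*2 = 16)
I(z) = 16
Q(s, E) = s**2
B = -133/52 (B = -75/60 - 68*1/52 = -75*1/60 - 17/13 = -5/4 - 17/13 = -133/52 ≈ -2.5577)
B*(-97) + Q(I(-2), 4) = -133/52*(-97) + 16**2 = 12901/52 + 256 = 26213/52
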